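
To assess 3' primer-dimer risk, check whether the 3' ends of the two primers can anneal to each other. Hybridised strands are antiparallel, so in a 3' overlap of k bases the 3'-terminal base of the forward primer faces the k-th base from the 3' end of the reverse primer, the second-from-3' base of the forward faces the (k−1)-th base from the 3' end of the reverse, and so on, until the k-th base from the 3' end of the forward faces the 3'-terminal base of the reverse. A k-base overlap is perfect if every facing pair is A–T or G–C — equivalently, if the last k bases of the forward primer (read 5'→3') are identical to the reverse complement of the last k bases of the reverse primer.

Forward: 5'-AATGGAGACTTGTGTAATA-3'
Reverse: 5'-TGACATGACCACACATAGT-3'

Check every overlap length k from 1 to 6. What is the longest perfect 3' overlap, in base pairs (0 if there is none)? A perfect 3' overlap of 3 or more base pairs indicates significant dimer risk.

Longest perfect overlap: 1 complementary base pair; below the dimer-risk threshold (threshold 3).

Last 6 bases (5'→3') — forward …GTAATA, reverse …CATAGT.
Reverse complement of the reverse primer's last 6 bases: ACTATG; its first k bases are the reverse complement of the reverse primer's last k bases, so a perfect k-base overlap needs the forward primer's last k bases to equal them.
Comparing (forward last k vs required): k=1: A vs A ✓; k=2: TA vs AC ✗; k=3: ATA vs ACT ✗; k=4: AATA vs ACTA ✗; k=5: TAATA vs ACTAT ✗; k=6: GTAATA vs ACTATG ✗.
Only k = 1 is perfect, so the longest perfect 3' overlap is 1.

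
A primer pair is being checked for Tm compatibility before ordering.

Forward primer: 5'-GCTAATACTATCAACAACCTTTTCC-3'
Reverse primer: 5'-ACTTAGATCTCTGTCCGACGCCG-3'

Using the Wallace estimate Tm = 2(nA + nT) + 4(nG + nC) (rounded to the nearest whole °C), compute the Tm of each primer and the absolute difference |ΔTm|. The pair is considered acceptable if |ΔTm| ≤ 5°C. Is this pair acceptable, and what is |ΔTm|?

|ΔTm| = 4°C; the pair is acceptable.

Forward: A=8 T=8 G=1 C=8 → Tm = 2·16 + 4·9 = 68°C.
Reverse: A=4 T=6 G=5 C=8 → Tm = 2·10 + 4·13 = 72°C.
|ΔTm| = |68 − 72| = 4°C, ≤ 5°C.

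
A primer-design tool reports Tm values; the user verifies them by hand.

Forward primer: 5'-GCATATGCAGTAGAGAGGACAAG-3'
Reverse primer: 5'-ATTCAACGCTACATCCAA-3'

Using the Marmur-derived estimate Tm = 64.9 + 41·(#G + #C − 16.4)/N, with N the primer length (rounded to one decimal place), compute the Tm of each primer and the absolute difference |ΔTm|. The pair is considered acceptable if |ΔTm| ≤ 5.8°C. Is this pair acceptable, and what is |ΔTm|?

|ΔTm| = 11.8°C; the pair is not acceptable.

Forward: G+C = 11, N = 23 → Tm = 64.9 + 41·(11 − 16.4)/23 = 55.3°C.
Reverse: G+C = 7, N = 18 → Tm = 64.9 + 41·(7 − 16.4)/18 = 43.5°C.
|ΔTm| = |55.3 − 43.5| = 11.8°C, > 5.8°C.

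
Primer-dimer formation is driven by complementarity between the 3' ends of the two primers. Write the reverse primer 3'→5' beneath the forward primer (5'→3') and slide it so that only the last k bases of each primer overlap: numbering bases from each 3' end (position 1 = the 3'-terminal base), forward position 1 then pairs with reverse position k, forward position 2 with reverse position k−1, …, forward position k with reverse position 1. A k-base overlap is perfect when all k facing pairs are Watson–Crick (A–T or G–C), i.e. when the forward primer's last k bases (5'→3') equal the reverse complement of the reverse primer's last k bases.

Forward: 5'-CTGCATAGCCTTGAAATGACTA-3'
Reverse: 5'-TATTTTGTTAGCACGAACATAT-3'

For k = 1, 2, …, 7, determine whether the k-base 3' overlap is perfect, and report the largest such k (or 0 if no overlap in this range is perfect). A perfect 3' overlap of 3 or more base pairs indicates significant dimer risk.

Longest perfect overlap: 1 complementary base pair; below the dimer-risk threshold (threshold 3).

Last 7 bases (5'→3') — forward …ATGACTA, reverse …AACATAT.
Reverse complement of the reverse primer's last 7 bases: ATATGTT; its first k bases are the reverse complement of the reverse primer's last k bases, so a perfect k-base overlap needs the forward primer's last k bases to equal them.
Comparing (forward last k vs required): k=1: A vs A ✓; k=2: TA vs AT ✗; k=3: CTA vs ATA ✗; k=4: ACTA vs ATAT ✗; k=5: GACTA vs ATATG ✗; k=6: TGACTA vs ATATGT ✗; k=7: ATGACTA vs ATATGTT ✗.
Only k = 1 is perfect, so the longest perfect 3' overlap is 1.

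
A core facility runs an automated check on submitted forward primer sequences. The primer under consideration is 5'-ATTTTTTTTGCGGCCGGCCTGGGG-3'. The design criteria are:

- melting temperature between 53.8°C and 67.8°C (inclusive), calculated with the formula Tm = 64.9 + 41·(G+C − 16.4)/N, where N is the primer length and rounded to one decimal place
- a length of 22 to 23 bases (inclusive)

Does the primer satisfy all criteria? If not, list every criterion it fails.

Base counts: A=1, T=9, G=9, C=5 (length 24).
Tm: Tm = 64.9 + 41·(14 − 16.4)/24 = 60.8°C ✓
length: length 24, outside 22–23 ✗

Fails: length.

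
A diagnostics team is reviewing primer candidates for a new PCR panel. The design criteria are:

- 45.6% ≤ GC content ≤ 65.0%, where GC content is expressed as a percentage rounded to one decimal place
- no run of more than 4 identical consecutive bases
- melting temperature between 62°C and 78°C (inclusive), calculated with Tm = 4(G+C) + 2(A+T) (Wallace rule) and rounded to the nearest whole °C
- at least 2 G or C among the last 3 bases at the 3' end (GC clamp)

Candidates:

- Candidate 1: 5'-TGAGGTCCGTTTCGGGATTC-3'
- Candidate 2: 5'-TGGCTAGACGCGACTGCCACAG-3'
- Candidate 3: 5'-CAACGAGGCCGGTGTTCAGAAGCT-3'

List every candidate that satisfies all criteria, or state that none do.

Candidate 1 (20 nt, A=2 T=7 G=7 C=4): GC 11/20 = 55.0% ✓; longest run = 3 ✓; Tm = 2·9 + 4·11 = 62°C ✓; 3' end TTC has 1 G/C, need ≥2 ✗ — fails.
Candidate 2 (22 nt, A=5 T=3 G=7 C=7): GC 14/22 = 63.6% ✓; longest run = 2 ✓; Tm = 2·8 + 4·14 = 72°C ✓; 3' end CAG has 2 G/C ✓ — passes.
Candidate 3 (24 nt, A=6 T=4 G=8 C=6): GC 14/24 = 58.3% ✓; longest run = 2 ✓; Tm = 2·10 + 4·14 = 76°C ✓; 3' end GCT has 2 G/C ✓ — passes.

Candidate 2 and Candidate 3.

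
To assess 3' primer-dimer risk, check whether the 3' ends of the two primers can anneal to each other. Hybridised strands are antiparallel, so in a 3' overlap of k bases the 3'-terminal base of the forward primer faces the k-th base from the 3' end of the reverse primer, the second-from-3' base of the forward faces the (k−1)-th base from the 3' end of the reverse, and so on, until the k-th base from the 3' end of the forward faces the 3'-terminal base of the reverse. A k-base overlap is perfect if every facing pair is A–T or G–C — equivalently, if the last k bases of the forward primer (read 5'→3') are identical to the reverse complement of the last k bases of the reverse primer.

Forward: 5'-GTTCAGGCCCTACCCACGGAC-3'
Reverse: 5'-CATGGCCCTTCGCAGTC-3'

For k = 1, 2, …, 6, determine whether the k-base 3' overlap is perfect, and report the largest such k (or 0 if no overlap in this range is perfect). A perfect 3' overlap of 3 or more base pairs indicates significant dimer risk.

Longest perfect overlap: 3 complementary base pairs; significant dimer risk (threshold 3).

Last 6 bases (5'→3') — forward …ACGGAC, reverse …GCAGTC.
Reverse complement of the reverse primer's last 6 bases: GACTGC; its first k bases are the reverse complement of the reverse primer's last k bases, so a perfect k-base overlap needs the forward primer's last k bases to equal them.
Comparing (forward last k vs required): k=1: C vs G ✗; k=2: AC vs GA ✗; k=3: GAC vs GAC ✓; k=4: GGAC vs GACT ✗; k=5: CGGAC vs GACTG ✗; k=6: ACGGAC vs GACTGC ✗.
Only k = 3 is perfect, so the longest perfect 3' overlap is 3.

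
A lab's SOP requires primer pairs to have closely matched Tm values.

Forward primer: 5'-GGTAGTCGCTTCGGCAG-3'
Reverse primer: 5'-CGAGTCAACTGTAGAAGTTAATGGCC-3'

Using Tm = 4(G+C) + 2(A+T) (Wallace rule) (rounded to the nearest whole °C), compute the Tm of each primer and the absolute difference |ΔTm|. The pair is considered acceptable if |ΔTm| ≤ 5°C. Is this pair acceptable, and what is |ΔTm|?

|ΔTm| = 20°C; the pair is not acceptable.

Forward: A=2 T=4 G=7 C=4 → Tm = 2·6 + 4·11 = 56°C.
Reverse: A=8 T=6 G=7 C=5 → Tm = 2·14 + 4·12 = 76°C.
|ΔTm| = |56 − 76| = 20°C, > 5°C.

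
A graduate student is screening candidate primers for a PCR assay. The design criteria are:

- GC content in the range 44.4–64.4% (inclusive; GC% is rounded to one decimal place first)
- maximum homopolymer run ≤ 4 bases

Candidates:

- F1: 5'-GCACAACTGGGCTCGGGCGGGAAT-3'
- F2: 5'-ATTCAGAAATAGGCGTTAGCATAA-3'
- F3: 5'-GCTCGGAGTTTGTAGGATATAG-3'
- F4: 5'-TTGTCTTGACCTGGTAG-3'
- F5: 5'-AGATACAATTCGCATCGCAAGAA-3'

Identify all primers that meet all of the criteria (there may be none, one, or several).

F1 (24 nt, A=5 T=3 G=10 C=6): GC 16/24 = 66.7%, outside 44.4–64.4% ✗; longest run = 3 ✓ — fails.
F2 (24 nt, A=10 T=6 G=5 C=3): GC 8/24 = 33.3%, outside 44.4–64.4% ✗; longest run = 3 ✓ — fails.
F3 (22 nt, A=5 T=7 G=8 C=2): GC 10/22 = 45.5% ✓; longest run = 3 ✓ — passes.
F4 (17 nt, A=2 T=7 G=5 C=3): GC 8/17 = 47.1% ✓; longest run = 2 ✓ — passes.
F5 (23 nt, A=10 T=4 G=4 C=5): GC 9/23 = 39.1%, outside 44.4–64.4% ✗; longest run = 2 ✓ — fails.

F3 and F4.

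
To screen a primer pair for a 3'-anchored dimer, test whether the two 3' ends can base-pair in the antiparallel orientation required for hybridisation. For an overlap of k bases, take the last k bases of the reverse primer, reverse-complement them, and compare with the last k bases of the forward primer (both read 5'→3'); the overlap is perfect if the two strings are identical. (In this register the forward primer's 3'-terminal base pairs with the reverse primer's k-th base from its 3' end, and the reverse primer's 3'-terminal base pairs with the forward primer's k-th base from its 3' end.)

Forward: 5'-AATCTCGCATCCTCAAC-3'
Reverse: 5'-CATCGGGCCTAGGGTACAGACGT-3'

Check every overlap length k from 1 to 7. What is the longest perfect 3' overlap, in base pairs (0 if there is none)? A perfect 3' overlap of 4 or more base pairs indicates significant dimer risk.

Last 7 bases (5'→3') — forward …CCTCAAC, reverse …CAGACGT.
Reverse complement of the reverse primer's last 7 bases: ACGTCTG; its first k bases are the reverse complement of the reverse primer's last k bases, so a perfect k-base overlap needs the forward primer's last k bases to equal them.
Comparing (forward last k vs required): k=1: C vs A ✗; k=2: AC vs AC ✓; k=3: AAC vs ACG ✗; k=4: CAAC vs ACGT ✗; k=5: TCAAC vs ACGTC ✗; k=6: CTCAAC vs ACGTCT ✗; k=7: CCTCAAC vs ACGTCTG ✗.
Only k = 2 is perfect, so the longest perfect 3' overlap is 2.

Longest perfect overlap: 2 complementary base pairs; below the dimer-risk threshold (threshold 4).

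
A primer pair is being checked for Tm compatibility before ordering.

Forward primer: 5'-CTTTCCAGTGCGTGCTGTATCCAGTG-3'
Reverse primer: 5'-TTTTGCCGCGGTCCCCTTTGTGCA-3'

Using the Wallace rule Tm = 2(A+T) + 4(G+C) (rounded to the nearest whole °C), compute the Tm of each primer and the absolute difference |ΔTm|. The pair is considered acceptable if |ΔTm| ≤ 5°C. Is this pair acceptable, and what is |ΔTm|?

Forward: A=3 T=9 G=7 C=7 → Tm = 2·12 + 4·14 = 80°C.
Reverse: A=1 T=9 G=6 C=8 → Tm = 2·10 + 4·14 = 76°C.
|ΔTm| = |80 − 76| = 4°C, ≤ 5°C.

|ΔTm| = 4°C; the pair is acceptable.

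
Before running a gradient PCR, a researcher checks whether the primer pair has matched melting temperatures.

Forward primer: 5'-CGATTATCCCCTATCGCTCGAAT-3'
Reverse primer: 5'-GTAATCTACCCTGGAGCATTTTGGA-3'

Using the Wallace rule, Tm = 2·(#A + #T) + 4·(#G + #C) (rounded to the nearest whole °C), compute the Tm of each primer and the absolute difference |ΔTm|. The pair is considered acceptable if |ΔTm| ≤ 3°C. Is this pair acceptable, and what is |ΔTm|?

Forward: A=5 T=7 G=3 C=8 → Tm = 2·12 + 4·11 = 68°C.
Reverse: A=6 T=8 G=6 C=5 → Tm = 2·14 + 4·11 = 72°C.
|ΔTm| = |68 − 72| = 4°C, > 3°C.

|ΔTm| = 4°C; the pair is not acceptable.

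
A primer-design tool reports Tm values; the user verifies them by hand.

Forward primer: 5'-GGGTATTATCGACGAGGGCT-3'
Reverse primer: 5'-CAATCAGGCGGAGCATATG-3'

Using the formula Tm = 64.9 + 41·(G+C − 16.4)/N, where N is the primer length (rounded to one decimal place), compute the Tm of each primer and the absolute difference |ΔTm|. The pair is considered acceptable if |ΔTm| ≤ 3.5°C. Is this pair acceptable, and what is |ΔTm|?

|ΔTm| = 2.7°C; the pair is acceptable.

Forward: G+C = 11, N = 20 → Tm = 64.9 + 41·(11 − 16.4)/20 = 53.8°C.
Reverse: G+C = 10, N = 19 → Tm = 64.9 + 41·(10 − 16.4)/19 = 51.1°C.
|ΔTm| = |53.8 − 51.1| = 2.7°C, ≤ 3.5°C.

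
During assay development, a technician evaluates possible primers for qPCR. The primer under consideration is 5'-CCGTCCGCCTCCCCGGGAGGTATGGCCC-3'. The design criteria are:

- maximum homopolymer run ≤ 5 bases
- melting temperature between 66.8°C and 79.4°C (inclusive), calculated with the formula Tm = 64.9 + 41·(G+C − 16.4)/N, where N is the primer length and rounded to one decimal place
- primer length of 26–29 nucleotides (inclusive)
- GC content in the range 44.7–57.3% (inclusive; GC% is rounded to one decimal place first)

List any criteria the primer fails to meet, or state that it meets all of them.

Base counts: A=2, T=4, G=9, C=13 (length 28).
homopolymer run: longest run = 4 ✓
Tm: Tm = 64.9 + 41·(22 − 16.4)/28 = 73.1°C ✓
length: length 28 ✓
GC content: GC 22/28 = 78.6%, outside 44.7–57.3% ✗

Fails: GC content.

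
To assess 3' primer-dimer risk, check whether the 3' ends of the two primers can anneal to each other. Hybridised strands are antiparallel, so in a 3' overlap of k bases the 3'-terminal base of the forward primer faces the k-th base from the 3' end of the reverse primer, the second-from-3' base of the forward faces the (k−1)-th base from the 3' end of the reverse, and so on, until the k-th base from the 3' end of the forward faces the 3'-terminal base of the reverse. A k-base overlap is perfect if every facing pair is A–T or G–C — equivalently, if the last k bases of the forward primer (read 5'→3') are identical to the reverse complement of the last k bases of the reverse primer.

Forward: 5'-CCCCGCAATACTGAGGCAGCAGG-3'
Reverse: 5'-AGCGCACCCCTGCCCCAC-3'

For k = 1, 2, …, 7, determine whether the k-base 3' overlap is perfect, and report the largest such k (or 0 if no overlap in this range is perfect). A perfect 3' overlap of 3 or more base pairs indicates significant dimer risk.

Last 7 bases (5'→3') — forward …CAGCAGG, reverse …GCCCCAC.
Reverse complement of the reverse primer's last 7 bases: GTGGGGC; its first k bases are the reverse complement of the reverse primer's last k bases, so a perfect k-base overlap needs the forward primer's last k bases to equal them.
Comparing (forward last k vs required): k=1: G vs G ✓; k=2: GG vs GT ✗; k=3: AGG vs GTG ✗; k=4: CAGG vs GTGG ✗; k=5: GCAGG vs GTGGG ✗; k=6: AGCAGG vs GTGGGG ✗; k=7: CAGCAGG vs GTGGGGC ✗.
Only k = 1 is perfect, so the longest perfect 3' overlap is 1.

Longest perfect overlap: 1 complementary base pair; below the dimer-risk threshold (threshold 3).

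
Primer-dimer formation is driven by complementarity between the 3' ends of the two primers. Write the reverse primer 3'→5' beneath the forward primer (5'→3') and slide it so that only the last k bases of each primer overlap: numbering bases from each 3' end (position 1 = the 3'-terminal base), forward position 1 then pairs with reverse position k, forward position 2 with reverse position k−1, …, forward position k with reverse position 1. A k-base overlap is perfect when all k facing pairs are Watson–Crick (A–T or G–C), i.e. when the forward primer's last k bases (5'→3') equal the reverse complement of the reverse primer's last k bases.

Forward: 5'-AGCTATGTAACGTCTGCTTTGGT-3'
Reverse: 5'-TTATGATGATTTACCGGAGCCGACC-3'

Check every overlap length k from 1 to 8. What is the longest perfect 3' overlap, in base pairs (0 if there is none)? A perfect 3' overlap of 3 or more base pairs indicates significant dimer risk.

Longest perfect overlap: 3 complementary base pairs; significant dimer risk (threshold 3).

Last 8 bases (5'→3') — forward …GCTTTGGT, reverse …AGCCGACC.
Reverse complement of the reverse primer's last 8 bases: GGTCGGCT; its first k bases are the reverse complement of the reverse primer's last k bases, so a perfect k-base overlap needs the forward primer's last k bases to equal them.
Comparing (forward last k vs required): k=1: T vs G ✗; k=2: GT vs GG ✗; k=3: GGT vs GGT ✓; k=4: TGGT vs GGTC ✗; k=5: TTGGT vs GGTCG ✗; k=6: TTTGGT vs GGTCGG ✗; k=7: CTTTGGT vs GGTCGGC ✗; k=8: GCTTTGGT vs GGTCGGCT ✗.
Only k = 3 is perfect, so the longest perfect 3' overlap is 3.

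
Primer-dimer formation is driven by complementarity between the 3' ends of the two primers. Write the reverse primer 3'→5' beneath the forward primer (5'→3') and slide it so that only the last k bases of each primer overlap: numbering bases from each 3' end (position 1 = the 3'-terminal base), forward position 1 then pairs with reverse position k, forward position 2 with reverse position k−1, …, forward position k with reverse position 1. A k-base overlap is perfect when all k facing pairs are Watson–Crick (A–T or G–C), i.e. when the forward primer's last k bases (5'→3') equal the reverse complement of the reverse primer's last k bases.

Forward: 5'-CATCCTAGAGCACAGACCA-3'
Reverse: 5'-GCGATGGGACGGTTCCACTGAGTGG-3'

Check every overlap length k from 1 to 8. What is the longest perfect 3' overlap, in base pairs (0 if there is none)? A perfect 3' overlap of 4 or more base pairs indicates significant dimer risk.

Longest perfect overlap: 3 complementary base pairs; below the dimer-risk threshold (threshold 4).

Last 8 bases (5'→3') — forward …ACAGACCA, reverse …CTGAGTGG.
Reverse complement of the reverse primer's last 8 bases: CCACTCAG; its first k bases are the reverse complement of the reverse primer's last k bases, so a perfect k-base overlap needs the forward primer's last k bases to equal them.
Comparing (forward last k vs required): k=1: A vs C ✗; k=2: CA vs CC ✗; k=3: CCA vs CCA ✓; k=4: ACCA vs CCAC ✗; k=5: GACCA vs CCACT ✗; k=6: AGACCA vs CCACTC ✗; k=7: CAGACCA vs CCACTCA ✗; k=8: ACAGACCA vs CCACTCAG ✗.
Only k = 3 is perfect, so the longest perfect 3' overlap is 3.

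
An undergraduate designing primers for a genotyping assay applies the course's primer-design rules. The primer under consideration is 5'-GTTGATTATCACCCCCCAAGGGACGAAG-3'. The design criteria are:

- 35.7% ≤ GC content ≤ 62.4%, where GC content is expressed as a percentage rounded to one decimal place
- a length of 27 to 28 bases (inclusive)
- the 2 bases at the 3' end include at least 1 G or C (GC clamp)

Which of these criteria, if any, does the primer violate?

Meets all criteria.

Base counts: A=8, T=5, G=7, C=8 (length 28).
GC content: GC 15/28 = 53.6% ✓
length: length 28 ✓
GC clamp: 3' end AG has 1 G/C ✓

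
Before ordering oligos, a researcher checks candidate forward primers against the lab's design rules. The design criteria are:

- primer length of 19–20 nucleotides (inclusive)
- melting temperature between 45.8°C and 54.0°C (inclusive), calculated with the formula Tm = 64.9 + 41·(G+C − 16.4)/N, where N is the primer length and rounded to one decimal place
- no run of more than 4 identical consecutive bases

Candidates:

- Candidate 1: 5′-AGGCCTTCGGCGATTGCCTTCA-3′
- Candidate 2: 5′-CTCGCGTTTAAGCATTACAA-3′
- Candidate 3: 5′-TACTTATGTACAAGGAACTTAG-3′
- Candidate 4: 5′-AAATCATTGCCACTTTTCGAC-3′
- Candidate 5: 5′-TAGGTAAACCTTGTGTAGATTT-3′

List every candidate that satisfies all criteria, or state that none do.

Candidate 2 only.

Candidate 1 (22 nt, A=3 T=6 G=6 C=7): length 22, outside 19–20 ✗; Tm = 64.9 + 41·(13 − 16.4)/22 = 58.6°C, outside 45.8–54.0°C ✗; longest run = 2 ✓ — fails.
Candidate 2 (20 nt, A=6 T=6 G=3 C=5): length 20 ✓; Tm = 64.9 + 41·(8 − 16.4)/20 = 47.7°C ✓; longest run = 3 ✓ — passes.
Candidate 3 (22 nt, A=8 T=7 G=4 C=3): length 22, outside 19–20 ✗; Tm = 64.9 + 41·(7 − 16.4)/22 = 47.4°C ✓; longest run = 2 ✓ — fails.
Candidate 4 (21 nt, A=6 T=7 G=2 C=6): length 21, outside 19–20 ✗; Tm = 64.9 + 41·(8 − 16.4)/21 = 48.5°C ✓; longest run = 4 ✓ — fails.
Candidate 5 (22 nt, A=6 T=9 G=5 C=2): length 22, outside 19–20 ✗; Tm = 64.9 + 41·(7 − 16.4)/22 = 47.4°C ✓; longest run = 3 ✓ — fails.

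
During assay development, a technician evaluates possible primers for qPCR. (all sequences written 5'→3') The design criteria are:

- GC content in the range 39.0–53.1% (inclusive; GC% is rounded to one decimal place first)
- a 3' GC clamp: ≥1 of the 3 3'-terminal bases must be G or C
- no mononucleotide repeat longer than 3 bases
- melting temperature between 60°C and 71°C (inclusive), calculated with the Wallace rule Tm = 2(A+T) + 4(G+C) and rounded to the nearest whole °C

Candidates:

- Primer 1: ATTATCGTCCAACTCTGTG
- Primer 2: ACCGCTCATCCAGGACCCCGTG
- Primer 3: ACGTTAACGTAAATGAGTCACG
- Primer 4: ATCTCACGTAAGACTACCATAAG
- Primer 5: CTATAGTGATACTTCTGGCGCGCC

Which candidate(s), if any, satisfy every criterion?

Primer 3 and Primer 4.

Primer 1 (19 nt, A=4 T=7 G=3 C=5): GC 8/19 = 42.1% ✓; 3' end GTG has 2 G/C ✓; longest run = 2 ✓; Tm = 2·11 + 4·8 = 54°C, outside 60–71°C ✗ — fails.
Primer 2 (22 nt, A=4 T=3 G=5 C=10): GC 15/22 = 68.2%, outside 39.0–53.1% ✗; 3' end GTG has 2 G/C ✓; longest run = 4, exceeds 3 ✗; Tm = 2·7 + 4·15 = 74°C, outside 60–71°C ✗ — fails.
Primer 3 (22 nt, A=8 T=5 G=5 C=4): GC 9/22 = 40.9% ✓; 3' end ACG has 2 G/C ✓; longest run = 3 ✓; Tm = 2·13 + 4·9 = 62°C ✓ — passes.
Primer 4 (23 nt, A=9 T=5 G=3 C=6): GC 9/23 = 39.1% ✓; 3' end AAG has 1 G/C ✓; longest run = 2 ✓; Tm = 2·14 + 4·9 = 64°C ✓ — passes.
Primer 5 (24 nt, A=4 T=7 G=6 C=7): GC 13/24 = 54.2%, outside 39.0–53.1% ✗; 3' end GCC has 3 G/C ✓; longest run = 2 ✓; Tm = 2·11 + 4·13 = 74°C, outside 60–71°C ✗ — fails.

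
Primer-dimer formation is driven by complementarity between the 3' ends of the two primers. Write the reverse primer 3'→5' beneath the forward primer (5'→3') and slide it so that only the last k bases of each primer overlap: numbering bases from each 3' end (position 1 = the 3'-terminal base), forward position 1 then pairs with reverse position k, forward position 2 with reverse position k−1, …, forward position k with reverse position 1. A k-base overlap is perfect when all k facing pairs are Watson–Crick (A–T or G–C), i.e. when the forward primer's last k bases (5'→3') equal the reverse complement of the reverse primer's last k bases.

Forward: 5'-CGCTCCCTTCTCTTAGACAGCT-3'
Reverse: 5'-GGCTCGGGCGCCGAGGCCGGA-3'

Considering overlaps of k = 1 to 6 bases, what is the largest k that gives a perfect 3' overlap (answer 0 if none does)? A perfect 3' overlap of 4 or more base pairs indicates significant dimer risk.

Last 6 bases (5'→3') — forward …ACAGCT, reverse …GCCGGA.
Reverse complement of the reverse primer's last 6 bases: TCCGGC; its first k bases are the reverse complement of the reverse primer's last k bases, so a perfect k-base overlap needs the forward primer's last k bases to equal them.
Comparing (forward last k vs required): k=1: T vs T ✓; k=2: CT vs TC ✗; k=3: GCT vs TCC ✗; k=4: AGCT vs TCCG ✗; k=5: CAGCT vs TCCGG ✗; k=6: ACAGCT vs TCCGGC ✗.
Only k = 1 is perfect, so the longest perfect 3' overlap is 1.

Longest perfect overlap: 1 complementary base pair; below the dimer-risk threshold (threshold 4).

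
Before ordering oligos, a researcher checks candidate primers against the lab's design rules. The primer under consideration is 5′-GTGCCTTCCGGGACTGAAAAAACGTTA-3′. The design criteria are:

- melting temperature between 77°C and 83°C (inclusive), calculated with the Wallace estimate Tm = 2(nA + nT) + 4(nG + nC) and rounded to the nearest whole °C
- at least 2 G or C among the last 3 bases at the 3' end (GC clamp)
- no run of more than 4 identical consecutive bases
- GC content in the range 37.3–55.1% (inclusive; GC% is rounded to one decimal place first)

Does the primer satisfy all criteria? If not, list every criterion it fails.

Fails: GC clamp, homopolymer run.

Base counts: A=8, T=6, G=7, C=6 (length 27).
Tm: Tm = 2·14 + 4·13 = 80°C ✓
GC clamp: 3' end TTA has 0 G/C, need ≥2 ✗
homopolymer run: longest run = 6, exceeds 4 ✗
GC content: GC 13/27 = 48.1% ✓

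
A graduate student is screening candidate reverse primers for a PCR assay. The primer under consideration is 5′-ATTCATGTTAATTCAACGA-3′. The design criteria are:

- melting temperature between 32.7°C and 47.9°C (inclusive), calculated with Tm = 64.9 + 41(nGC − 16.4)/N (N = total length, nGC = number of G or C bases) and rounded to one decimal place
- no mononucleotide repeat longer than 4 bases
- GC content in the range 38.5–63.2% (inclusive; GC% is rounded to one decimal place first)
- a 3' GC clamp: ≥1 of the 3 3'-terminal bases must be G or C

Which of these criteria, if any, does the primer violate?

Fails: GC content.

Base counts: A=7, T=7, G=2, C=3 (length 19).
Tm: Tm = 64.9 + 41·(5 − 16.4)/19 = 40.3°C ✓
homopolymer run: longest run = 2 ✓
GC content: GC 5/19 = 26.3%, outside 38.5–63.2% ✗
GC clamp: 3' end CGA has 2 G/C ✓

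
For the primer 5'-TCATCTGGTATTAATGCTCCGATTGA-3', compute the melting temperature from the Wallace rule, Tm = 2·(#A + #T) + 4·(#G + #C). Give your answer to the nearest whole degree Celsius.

Base counts: A=6, T=10, G=5, C=5 (length 26).
Tm = 2·(6+10) + 4·(5+5) = 2·16 + 4·10 = 32 + 40 = 72°C.

72°C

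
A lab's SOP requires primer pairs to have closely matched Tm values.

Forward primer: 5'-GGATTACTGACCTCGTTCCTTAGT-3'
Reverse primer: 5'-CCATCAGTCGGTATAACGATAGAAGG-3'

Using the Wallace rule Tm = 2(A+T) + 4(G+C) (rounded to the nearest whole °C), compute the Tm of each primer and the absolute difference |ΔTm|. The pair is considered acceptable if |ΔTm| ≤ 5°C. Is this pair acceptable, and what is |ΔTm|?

|ΔTm| = 6°C; the pair is not acceptable.

Forward: A=4 T=9 G=5 C=6 → Tm = 2·13 + 4·11 = 70°C.
Reverse: A=9 T=5 G=7 C=5 → Tm = 2·14 + 4·12 = 76°C.
|ΔTm| = |70 − 76| = 6°C, > 5°C.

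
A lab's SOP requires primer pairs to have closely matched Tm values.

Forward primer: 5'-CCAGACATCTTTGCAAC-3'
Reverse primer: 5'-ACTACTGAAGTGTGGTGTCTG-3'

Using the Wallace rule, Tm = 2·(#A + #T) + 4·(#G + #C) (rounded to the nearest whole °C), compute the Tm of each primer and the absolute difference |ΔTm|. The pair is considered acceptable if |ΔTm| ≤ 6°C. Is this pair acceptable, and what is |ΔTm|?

|ΔTm| = 12°C; the pair is not acceptable.

Forward: A=5 T=4 G=2 C=6 → Tm = 2·9 + 4·8 = 50°C.
Reverse: A=4 T=7 G=7 C=3 → Tm = 2·11 + 4·10 = 62°C.
|ΔTm| = |50 − 62| = 12°C, > 6°C.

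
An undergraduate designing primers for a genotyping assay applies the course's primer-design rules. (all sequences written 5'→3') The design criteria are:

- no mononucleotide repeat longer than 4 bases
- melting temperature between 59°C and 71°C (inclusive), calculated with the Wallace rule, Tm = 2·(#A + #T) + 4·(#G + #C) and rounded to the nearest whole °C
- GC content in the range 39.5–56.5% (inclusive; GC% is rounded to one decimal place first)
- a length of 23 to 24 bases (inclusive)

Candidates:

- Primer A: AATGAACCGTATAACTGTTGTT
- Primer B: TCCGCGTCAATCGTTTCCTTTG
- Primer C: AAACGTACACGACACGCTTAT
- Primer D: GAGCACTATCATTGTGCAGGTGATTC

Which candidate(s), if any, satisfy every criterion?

Primer A (22 nt, A=7 T=8 G=4 C=3): longest run = 2 ✓; Tm = 2·15 + 4·7 = 58°C, outside 59–71°C ✗; GC 7/22 = 31.8%, outside 39.5–56.5% ✗; length 22, outside 23–24 ✗ — fails.
Primer B (22 nt, A=2 T=9 G=4 C=7): longest run = 3 ✓; Tm = 2·11 + 4·11 = 66°C ✓; GC 11/22 = 50.0% ✓; length 22, outside 23–24 ✗ — fails.
Primer C (21 nt, A=8 T=4 G=3 C=6): longest run = 3 ✓; Tm = 2·12 + 4·9 = 60°C ✓; GC 9/21 = 42.9% ✓; length 21, outside 23–24 ✗ — fails.
Primer D (26 nt, A=6 T=8 G=7 C=5): longest run = 2 ✓; Tm = 2·14 + 4·12 = 76°C, outside 59–71°C ✗; GC 12/26 = 46.2% ✓; length 26, outside 23–24 ✗ — fails.

None of the candidates satisfy all criteria.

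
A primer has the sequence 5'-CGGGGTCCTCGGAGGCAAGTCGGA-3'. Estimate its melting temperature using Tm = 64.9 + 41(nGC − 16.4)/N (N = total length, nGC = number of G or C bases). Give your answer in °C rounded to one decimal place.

65.9°C

Base counts: A=4, T=3, G=11, C=6; G+C = 17, N = 24.
Tm = 64.9 + 41·(17 − 16.4)/24 = 64.9 + 24.60/24 = 65.9°C.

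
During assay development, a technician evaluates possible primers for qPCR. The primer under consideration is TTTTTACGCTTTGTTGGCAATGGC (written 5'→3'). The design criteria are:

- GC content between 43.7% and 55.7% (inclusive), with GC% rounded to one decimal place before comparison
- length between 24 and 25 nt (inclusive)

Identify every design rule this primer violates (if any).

Base counts: A=3, T=11, G=6, C=4 (length 24).
GC content: GC 10/24 = 41.7%, outside 43.7–55.7% ✗
length: length 24 ✓

Fails: GC content.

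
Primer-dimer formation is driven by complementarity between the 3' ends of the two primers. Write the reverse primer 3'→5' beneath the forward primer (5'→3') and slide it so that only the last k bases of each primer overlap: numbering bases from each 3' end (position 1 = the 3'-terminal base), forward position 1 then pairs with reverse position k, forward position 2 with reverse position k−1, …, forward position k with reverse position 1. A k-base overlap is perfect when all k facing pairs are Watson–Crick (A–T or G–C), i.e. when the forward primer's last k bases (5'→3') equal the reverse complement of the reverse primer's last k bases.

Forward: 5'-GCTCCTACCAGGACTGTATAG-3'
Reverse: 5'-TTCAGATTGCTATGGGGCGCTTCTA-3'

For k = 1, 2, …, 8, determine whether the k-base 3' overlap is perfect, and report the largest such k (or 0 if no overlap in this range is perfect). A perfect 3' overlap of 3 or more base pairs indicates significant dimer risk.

Longest perfect overlap: 3 complementary base pairs; significant dimer risk (threshold 3).

Last 8 bases (5'→3') — forward …CTGTATAG, reverse …CGCTTCTA.
Reverse complement of the reverse primer's last 8 bases: TAGAAGCG; its first k bases are the reverse complement of the reverse primer's last k bases, so a perfect k-base overlap needs the forward primer's last k bases to equal them.
Comparing (forward last k vs required): k=1: G vs T ✗; k=2: AG vs TA ✗; k=3: TAG vs TAG ✓; k=4: ATAG vs TAGA ✗; k=5: TATAG vs TAGAA ✗; k=6: GTATAG vs TAGAAG ✗; k=7: TGTATAG vs TAGAAGC ✗; k=8: CTGTATAG vs TAGAAGCG ✗.
Only k = 3 is perfect, so the longest perfect 3' overlap is 3.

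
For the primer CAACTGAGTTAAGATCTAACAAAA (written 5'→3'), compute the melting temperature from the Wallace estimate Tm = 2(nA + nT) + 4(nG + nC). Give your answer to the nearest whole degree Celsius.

62°C

Base counts: A=12, T=5, G=3, C=4 (length 24).
Tm = 2·(12+5) + 4·(3+4) = 2·17 + 4·7 = 34 + 28 = 62°C.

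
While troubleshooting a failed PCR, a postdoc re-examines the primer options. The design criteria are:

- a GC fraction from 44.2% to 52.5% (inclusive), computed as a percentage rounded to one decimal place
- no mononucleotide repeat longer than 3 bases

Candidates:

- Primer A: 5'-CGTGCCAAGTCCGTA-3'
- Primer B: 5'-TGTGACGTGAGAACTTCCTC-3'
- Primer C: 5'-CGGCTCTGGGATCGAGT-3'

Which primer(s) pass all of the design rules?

Primer A (15 nt, A=3 T=3 G=4 C=5): GC 9/15 = 60.0%, outside 44.2–52.5% ✗; longest run = 2 ✓ — fails.
Primer B (20 nt, A=4 T=6 G=5 C=5): GC 10/20 = 50.0% ✓; longest run = 2 ✓ — passes.
Primer C (17 nt, A=2 T=4 G=7 C=4): GC 11/17 = 64.7%, outside 44.2–52.5% ✗; longest run = 3 ✓ — fails.

Primer B only.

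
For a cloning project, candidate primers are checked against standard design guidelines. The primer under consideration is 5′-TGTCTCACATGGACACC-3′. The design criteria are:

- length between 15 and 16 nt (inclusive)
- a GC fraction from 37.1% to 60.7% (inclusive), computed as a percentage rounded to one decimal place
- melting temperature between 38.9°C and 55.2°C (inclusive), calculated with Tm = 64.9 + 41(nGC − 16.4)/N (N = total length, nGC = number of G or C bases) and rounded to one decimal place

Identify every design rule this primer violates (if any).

Base counts: A=4, T=4, G=3, C=6 (length 17).
length: length 17, outside 15–16 ✗
GC content: GC 9/17 = 52.9% ✓
Tm: Tm = 64.9 + 41·(9 − 16.4)/17 = 47.1°C ✓

Fails: length.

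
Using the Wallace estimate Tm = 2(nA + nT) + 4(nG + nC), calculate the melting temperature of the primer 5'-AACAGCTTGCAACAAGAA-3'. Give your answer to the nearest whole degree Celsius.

50°C

Base counts: A=9, T=2, G=3, C=4 (length 18).
Tm = 2·(9+2) + 4·(3+4) = 2·11 + 4·7 = 22 + 28 = 50°C.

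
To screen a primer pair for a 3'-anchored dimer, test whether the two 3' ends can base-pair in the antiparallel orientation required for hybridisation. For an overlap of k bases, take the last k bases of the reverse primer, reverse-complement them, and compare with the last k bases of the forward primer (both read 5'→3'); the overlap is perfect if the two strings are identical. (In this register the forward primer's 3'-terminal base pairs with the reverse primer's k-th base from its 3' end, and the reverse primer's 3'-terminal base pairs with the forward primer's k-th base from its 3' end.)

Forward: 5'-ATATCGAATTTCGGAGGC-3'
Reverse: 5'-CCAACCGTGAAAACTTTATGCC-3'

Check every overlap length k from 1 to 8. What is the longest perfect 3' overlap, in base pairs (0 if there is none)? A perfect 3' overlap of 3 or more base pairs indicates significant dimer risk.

Longest perfect overlap: 3 complementary base pairs; significant dimer risk (threshold 3).

Last 8 bases (5'→3') — forward …TCGGAGGC, reverse …TTTATGCC.
Reverse complement of the reverse primer's last 8 bases: GGCATAAA; its first k bases are the reverse complement of the reverse primer's last k bases, so a perfect k-base overlap needs the forward primer's last k bases to equal them.
Comparing (forward last k vs required): k=1: C vs G ✗; k=2: GC vs GG ✗; k=3: GGC vs GGC ✓; k=4: AGGC vs GGCA ✗; k=5: GAGGC vs GGCAT ✗; k=6: GGAGGC vs GGCATA ✗; k=7: CGGAGGC vs GGCATAA ✗; k=8: TCGGAGGC vs GGCATAAA ✗.
Only k = 3 is perfect, so the longest perfect 3' overlap is 3.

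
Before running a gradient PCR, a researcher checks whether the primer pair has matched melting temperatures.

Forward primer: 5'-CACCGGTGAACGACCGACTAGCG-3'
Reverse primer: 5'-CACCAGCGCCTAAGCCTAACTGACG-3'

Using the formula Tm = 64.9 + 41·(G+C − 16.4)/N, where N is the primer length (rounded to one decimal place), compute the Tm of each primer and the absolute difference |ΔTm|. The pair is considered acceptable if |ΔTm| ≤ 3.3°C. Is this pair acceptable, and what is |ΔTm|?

Forward: G+C = 15, N = 23 → Tm = 64.9 + 41·(15 − 16.4)/23 = 62.4°C.
Reverse: G+C = 15, N = 25 → Tm = 64.9 + 41·(15 − 16.4)/25 = 62.6°C.
|ΔTm| = |62.4 − 62.6| = 0.2°C, ≤ 3.3°C.

|ΔTm| = 0.2°C; the pair is acceptable.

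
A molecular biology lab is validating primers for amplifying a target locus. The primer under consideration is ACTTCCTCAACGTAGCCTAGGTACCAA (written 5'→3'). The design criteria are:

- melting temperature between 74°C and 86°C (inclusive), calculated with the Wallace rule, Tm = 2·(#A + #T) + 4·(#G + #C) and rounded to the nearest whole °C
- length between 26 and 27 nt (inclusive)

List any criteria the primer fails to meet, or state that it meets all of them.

Meets all criteria.

Base counts: A=8, T=6, G=4, C=9 (length 27).
Tm: Tm = 2·14 + 4·13 = 80°C ✓
length: length 27 ✓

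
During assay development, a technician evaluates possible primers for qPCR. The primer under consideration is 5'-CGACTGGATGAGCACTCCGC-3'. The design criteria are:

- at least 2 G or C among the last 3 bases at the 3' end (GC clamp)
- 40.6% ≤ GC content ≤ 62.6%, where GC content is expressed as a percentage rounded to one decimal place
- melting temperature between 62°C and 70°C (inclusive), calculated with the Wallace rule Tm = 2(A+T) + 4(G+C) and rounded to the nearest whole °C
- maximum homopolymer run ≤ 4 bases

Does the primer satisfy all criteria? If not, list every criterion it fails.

Base counts: A=4, T=3, G=6, C=7 (length 20).
GC clamp: 3' end CGC has 3 G/C ✓
GC content: GC 13/20 = 65.0%, outside 40.6–62.6% ✗
Tm: Tm = 2·7 + 4·13 = 66°C ✓
homopolymer run: longest run = 2 ✓

Fails: GC content.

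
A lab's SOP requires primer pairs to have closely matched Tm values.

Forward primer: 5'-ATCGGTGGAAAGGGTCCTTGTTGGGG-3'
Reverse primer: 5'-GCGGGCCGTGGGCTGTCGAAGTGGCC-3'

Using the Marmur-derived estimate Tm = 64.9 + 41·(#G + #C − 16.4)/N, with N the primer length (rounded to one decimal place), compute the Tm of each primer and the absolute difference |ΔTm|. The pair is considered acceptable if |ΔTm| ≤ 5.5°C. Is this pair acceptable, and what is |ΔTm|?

|ΔTm| = 7.9°C; the pair is not acceptable.

Forward: G+C = 15, N = 26 → Tm = 64.9 + 41·(15 − 16.4)/26 = 62.7°C.
Reverse: G+C = 20, N = 26 → Tm = 64.9 + 41·(20 − 16.4)/26 = 70.6°C.
|ΔTm| = |62.7 − 70.6| = 7.9°C, > 5.5°C.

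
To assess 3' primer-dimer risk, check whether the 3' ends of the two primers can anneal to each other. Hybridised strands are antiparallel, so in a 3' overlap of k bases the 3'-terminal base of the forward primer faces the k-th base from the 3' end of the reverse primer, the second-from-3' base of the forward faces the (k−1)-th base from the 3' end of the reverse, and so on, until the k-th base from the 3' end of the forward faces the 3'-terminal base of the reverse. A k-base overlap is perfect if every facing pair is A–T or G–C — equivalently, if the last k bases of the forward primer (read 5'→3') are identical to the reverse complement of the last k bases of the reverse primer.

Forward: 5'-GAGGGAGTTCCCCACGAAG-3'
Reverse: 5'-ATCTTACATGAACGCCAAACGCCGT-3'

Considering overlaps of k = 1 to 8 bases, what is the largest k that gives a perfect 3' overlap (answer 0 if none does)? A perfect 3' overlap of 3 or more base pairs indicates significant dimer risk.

Last 8 bases (5'→3') — forward …CCACGAAG, reverse …AACGCCGT.
Reverse complement of the reverse primer's last 8 bases: ACGGCGTT; its first k bases are the reverse complement of the reverse primer's last k bases, so a perfect k-base overlap needs the forward primer's last k bases to equal them.
Comparing (forward last k vs required): k=1: G vs A ✗; k=2: AG vs AC ✗; k=3: AAG vs ACG ✗; k=4: GAAG vs ACGG ✗; k=5: CGAAG vs ACGGC ✗; k=6: ACGAAG vs ACGGCG ✗; k=7: CACGAAG vs ACGGCGT ✗; k=8: CCACGAAG vs ACGGCGTT ✗.
No overlap length from 1 to 8 is perfect, so the longest perfect 3' overlap is 0.

Longest perfect overlap: 0 complementary base pairs; below the dimer-risk threshold (threshold 3).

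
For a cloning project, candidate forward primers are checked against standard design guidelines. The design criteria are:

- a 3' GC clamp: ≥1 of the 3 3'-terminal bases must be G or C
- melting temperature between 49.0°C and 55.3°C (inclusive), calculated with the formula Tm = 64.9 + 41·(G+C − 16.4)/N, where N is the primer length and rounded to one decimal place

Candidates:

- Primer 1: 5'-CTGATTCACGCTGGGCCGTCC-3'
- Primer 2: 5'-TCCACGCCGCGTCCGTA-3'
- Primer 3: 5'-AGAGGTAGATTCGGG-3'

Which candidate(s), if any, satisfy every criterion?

Primer 1 (21 nt, A=2 T=5 G=6 C=8): 3' end TCC has 2 G/C ✓; Tm = 64.9 + 41·(14 − 16.4)/21 = 60.2°C, outside 49.0–55.3°C ✗ — fails.
Primer 2 (17 nt, A=2 T=3 G=4 C=8): 3' end GTA has 1 G/C ✓; Tm = 64.9 + 41·(12 − 16.4)/17 = 54.3°C ✓ — passes.
Primer 3 (15 nt, A=4 T=3 G=7 C=1): 3' end GGG has 3 G/C ✓; Tm = 64.9 + 41·(8 − 16.4)/15 = 41.9°C, outside 49.0–55.3°C ✗ — fails.

Primer 2 only.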